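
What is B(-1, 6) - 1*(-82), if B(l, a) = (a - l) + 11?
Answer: 100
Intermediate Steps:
B(l, a) = 11 + a - l
B(-1, 6) - 1*(-82) = (11 + 6 - 1*(-1)) - 1*(-82) = (11 + 6 + 1) + 82 = 18 + 82 = 100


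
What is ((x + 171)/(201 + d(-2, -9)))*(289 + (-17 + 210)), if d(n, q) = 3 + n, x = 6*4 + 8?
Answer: 48923/101 ≈ 484.39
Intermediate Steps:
x = 32 (x = 24 + 8 = 32)
((x + 171)/(201 + d(-2, -9)))*(289 + (-17 + 210)) = ((32 + 171)/(201 + (3 - 2)))*(289 + (-17 + 210)) = (203/(201 + 1))*(289 + 193) = (203/202)*482 = 48923/101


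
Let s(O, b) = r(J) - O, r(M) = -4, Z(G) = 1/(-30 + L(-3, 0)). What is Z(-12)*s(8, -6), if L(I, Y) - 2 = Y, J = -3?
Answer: 3/7 ≈ 0.42857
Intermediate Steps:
L(I, Y) = 2 + Y
Z(G) = -1/28 (Z(G) = 1/(-30 + (2 + 0)) = 1/(-30 + 2) = 1/(-28) = -1/28)
s(O, b) = -4 - O
Z(-12)*s(8, -6) = -(-4 - 1*8)/28 = -(-4 - 8)/28 = -1/28*(-12) = 3/7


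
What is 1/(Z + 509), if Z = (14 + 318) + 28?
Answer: 1/869 ≈ 0.0011507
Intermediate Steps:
Z = 360 (Z = 332 + 28 = 360)
1/(Z + 509) = 1/(360 + 509) = 1/869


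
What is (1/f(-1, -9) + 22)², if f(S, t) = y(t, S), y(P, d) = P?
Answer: 38809/81 ≈ 479.12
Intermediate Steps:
f(S, t) = t
(1/f(-1, -9) + 22)² = (1/(-9) + 22)² = (-⅑ + 22)² = (197/9)² = 38809/81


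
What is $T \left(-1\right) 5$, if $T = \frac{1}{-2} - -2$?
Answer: $- \frac{15}{2} \approx -7.5$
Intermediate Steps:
$T = \frac{3}{2}$ ($T = - \frac{1}{2} + 2 = \frac{3}{2} \approx 1.5$)
$T \left(-1\right) 5 = \frac{3}{2} \left(-1\right) 5 = \left(- \frac{3}{2}\right) 5 = - \frac{15}{2}$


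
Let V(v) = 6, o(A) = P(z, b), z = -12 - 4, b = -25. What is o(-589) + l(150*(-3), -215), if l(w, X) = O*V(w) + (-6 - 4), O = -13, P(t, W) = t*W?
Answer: 312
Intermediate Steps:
z = -16
P(t, W) = W*t
o(A) = 400 (o(A) = -25*(-16) = 400)
l(w, X) = -88 (l(w, X) = -13*6 + (-6 - 4) = -78 - 10 = -88)
o(-589) + l(150*(-3), -215) = 400 - 88 = 312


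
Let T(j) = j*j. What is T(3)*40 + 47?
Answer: 407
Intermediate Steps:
T(j) = j²
T(3)*40 + 47 = 3²*40 + 47 = 9*40 + 47 = 360 + 47 = 407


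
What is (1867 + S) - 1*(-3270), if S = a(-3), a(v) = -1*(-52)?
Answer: 5189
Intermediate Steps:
a(v) = 52
S = 52
(1867 + S) - 1*(-3270) = (1867 + 52) - 1*(-3270) = 1919 + 3270 = 5189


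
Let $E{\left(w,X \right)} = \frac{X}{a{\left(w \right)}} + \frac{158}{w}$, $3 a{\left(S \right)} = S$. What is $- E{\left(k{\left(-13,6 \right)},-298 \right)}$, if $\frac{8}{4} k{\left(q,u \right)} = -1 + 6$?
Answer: $\frac{1472}{5} \approx 294.4$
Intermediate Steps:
$k{\left(q,u \right)} = \frac{5}{2}$ ($k{\left(q,u \right)} = \frac{-1 + 6}{2} = \frac{1}{2} \cdot 5 = \frac{5}{2}$)
$a{\left(S \right)} = \frac{S}{3}$
$E{\left(w,X \right)} = \frac{158}{w} + \frac{3 X}{w}$ ($E{\left(w,X \right)} = \frac{X}{\frac{1}{3} w} + \frac{158}{w} = X \frac{3}{w} + \frac{158}{w} = \frac{3 X}{w} + \frac{158}{w} = \frac{158}{w} + \frac{3 X}{w}$)
$- E{\left(k{\left(-13,6 \right)},-298 \right)} = - \frac{158 + 3 \left(-298\right)}{\frac{5}{2}} = - \frac{2 \left(158 - 894\right)}{5} = - \frac{2 \left(-736\right)}{5} = \left(-1\right) \left(- \frac{1472}{5}\right) = \frac{1472}{5}$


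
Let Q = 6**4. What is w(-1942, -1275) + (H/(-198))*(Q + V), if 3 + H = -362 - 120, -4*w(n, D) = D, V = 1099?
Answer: 2449375/396 ≈ 6185.3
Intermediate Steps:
w(n, D) = -D/4
Q = 1296
H = -485 (H = -3 + (-362 - 120) = -3 - 482 = -485)
w(-1942, -1275) + (H/(-198))*(Q + V) = -1/4*(-1275) + (-485/(-198))*(1296 + 1099) = 1275/4 - 485*(-1/198)*2395 = 1275/4 + (485/198)*2395 = 1275/4 + 1161575/198 = 2449375/396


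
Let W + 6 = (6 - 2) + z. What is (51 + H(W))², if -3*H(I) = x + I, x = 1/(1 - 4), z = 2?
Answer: 211600/81 ≈ 2612.3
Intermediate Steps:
W = 0 (W = -6 + ((6 - 2) + 2) = -6 + (4 + 2) = -6 + 6 = 0)
x = -⅓ (x = 1/(-3) = -⅓ ≈ -0.33333)
H(I) = ⅑ - I/3 (H(I) = -(-⅓ + I)/3 = ⅑ - I/3)
(51 + H(W))² = (51 + (⅑ - ⅓*0))² = (51 + (⅑ + 0))² = (51 + ⅑)² = (460/9)² = 211600/81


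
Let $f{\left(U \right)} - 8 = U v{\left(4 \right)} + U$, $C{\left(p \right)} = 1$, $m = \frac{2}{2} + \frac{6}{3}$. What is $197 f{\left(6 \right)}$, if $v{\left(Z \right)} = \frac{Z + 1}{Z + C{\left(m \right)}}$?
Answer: $3940$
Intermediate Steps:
$m = 3$ ($m = 2 \cdot \frac{1}{2} + 6 \cdot \frac{1}{3} = 1 + 2 = 3$)
$v{\left(Z \right)} = 1$ ($v{\left(Z \right)} = \frac{Z + 1}{Z + 1} = \frac{1 + Z}{1 + Z} = 1$)
$f{\left(U \right)} = 8 + 2 U$ ($f{\left(U \right)} = 8 + \left(U 1 + U\right) = 8 + \left(U + U\right) = 8 + 2 U$)
$197 f{\left(6 \right)} = 197 \left(8 + 2 \cdot 6\right) = 197 \left(8 + 12\right) = 197 \cdot 20 = 3940$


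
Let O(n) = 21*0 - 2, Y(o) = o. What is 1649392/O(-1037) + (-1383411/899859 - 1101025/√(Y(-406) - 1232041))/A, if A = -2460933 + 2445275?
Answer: -3873320074710367/4696664074 - 1101025*I*√1232447/19297655126 ≈ -8.247e+5 - 0.06334*I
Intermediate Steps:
A = -15658
O(n) = -2 (O(n) = 0 - 2 = -2)
1649392/O(-1037) + (-1383411/899859 - 1101025/√(Y(-406) - 1232041))/A = 1649392/(-2) + (-1383411/899859 - 1101025/√(-406 - 1232041))/(-15658) = 1649392*(-½) + (-1383411*1/899859 - 1101025*(-I*√1232447/1232447))*(-1/15658) = -824696 + (-461137/299953 - 1101025*(-I*√1232447/1232447))*(-1/15658) = -824696 + (-461137/299953 - (-1101025)*I*√1232447/1232447)*(-1/15658) = -824696 + (-461137/299953 + 1101025*I*√1232447/1232447)*(-1/15658) = -824696 + (461137/4696664074 - 1101025*I*√1232447/19297655126) = -3873320074710367/4696664074 - 1101025*I*√1232447/19297655126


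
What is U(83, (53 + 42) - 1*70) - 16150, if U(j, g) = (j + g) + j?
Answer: -15959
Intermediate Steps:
U(j, g) = g + 2*j (U(j, g) = (g + j) + j = g + 2*j)
U(83, (53 + 42) - 1*70) - 16150 = (((53 + 42) - 1*70) + 2*83) - 16150 = ((95 - 70) + 166) - 16150 = (25 + 166) - 16150 = 191 - 16150 = -15959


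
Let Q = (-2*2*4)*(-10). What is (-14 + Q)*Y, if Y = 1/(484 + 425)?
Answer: 146/909 ≈ 0.16062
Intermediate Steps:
Q = 160 (Q = -4*4*(-10) = -16*(-10) = 160)
Y = 1/909 ≈ 0.0011001
(-14 + Q)*Y = (-14 + 160)*(1/909) = 146*(1/909) = 146/909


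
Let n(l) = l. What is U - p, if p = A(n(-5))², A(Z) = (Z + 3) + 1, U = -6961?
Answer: -6962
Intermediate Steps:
A(Z) = 4 + Z (A(Z) = (3 + Z) + 1 = 4 + Z)
p = 1 (p = (4 - 5)² = (-1)² = 1)
U - p = -6961 - 1*1 = -6961 - 1 = -6962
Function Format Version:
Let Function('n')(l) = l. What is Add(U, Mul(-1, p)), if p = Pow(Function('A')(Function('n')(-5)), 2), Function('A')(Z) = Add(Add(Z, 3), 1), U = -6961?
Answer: -6962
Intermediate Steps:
Function('A')(Z) = Add(4, Z) (Function('A')(Z) = Add(Add(3, Z), 1) = Add(4, Z))
p = 1 (p = Pow(Add(4, -5), 2) = Pow(-1, 2) = 1)
Add(U, Mul(-1, p)) = Add(-6961, Mul(-1, 1)) = Add(-6961, -1) = -6962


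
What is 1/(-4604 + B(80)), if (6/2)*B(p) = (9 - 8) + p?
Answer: -1/4577 ≈ -0.00021848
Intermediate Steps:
B(p) = ⅓ + p/3 (B(p) = ((9 - 8) + p)/3 = (1 + p)/3 = ⅓ + p/3)
1/(-4604 + B(80)) = 1/(-4604 + (⅓ + (⅓)*80)) = 1/(-4604 + (⅓ + 80/3)) = 1/(-4604 + 27) = 1/(-4577) = -1/4577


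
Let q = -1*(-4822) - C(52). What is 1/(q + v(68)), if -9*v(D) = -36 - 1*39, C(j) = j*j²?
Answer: -3/407333 ≈ -7.3650e-6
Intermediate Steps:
C(j) = j³
q = -135786 (q = -1*(-4822) - 1*52³ = 4822 - 1*140608 = 4822 - 140608 = -135786)
v(D) = 25/3 (v(D) = -(-36 - 1*39)/9 = -(-36 - 39)/9 = -⅑*(-75) = 25/3)
1/(q + v(68)) = 1/(-135786 + 25/3) = 1/(-407333/3) = -3/407333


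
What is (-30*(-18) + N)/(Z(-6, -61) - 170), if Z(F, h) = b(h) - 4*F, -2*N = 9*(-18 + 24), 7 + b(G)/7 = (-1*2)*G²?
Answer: -513/52289 ≈ -0.0098109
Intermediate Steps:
b(G) = -49 - 14*G² (b(G) = -49 + 7*((-1*2)*G²) = -49 + 7*(-2*G²) = -49 - 14*G²)
N = -27 (N = -9*(-18 + 24)/2 = -9*6/2 = -½*54 = -27)
Z(F, h) = -49 - 14*h² - 4*F (Z(F, h) = (-49 - 14*h²) - 4*F = -49 - 14*h² - 4*F)
(-30*(-18) + N)/(Z(-6, -61) - 170) = (-30*(-18) - 27)/((-49 - 14*(-61)² - 4*(-6)) - 170) = (540 - 27)/((-49 - 14*3721 + 24) - 170) = 513/((-49 - 52094 + 24) - 170) = 513/(-52119 - 170) = 513/(-52289) = 513*(-1/52289) = -513/52289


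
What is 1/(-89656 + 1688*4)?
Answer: -1/82904 ≈ -1.2062e-5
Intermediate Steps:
1/(-89656 + 1688*4) = 1/(-89656 + 6752) = 1/(-82904) = -1/82904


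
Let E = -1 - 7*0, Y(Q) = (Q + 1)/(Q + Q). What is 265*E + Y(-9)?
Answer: -2381/9 ≈ -264.56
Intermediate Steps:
Y(Q) = (1 + Q)/(2*Q) (Y(Q) = (1 + Q)/((2*Q)) = (1 + Q)*(1/(2*Q)) = (1 + Q)/(2*Q))
E = -1 (E = -1 + 0 = -1)
265*E + Y(-9) = 265*(-1) + (1/2)*(1 - 9)/(-9) = -265 + (1/2)*(-1/9)*(-8) = -265 + 4/9 = -2381/9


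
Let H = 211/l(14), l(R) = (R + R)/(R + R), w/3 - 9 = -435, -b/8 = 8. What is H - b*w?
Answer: -81581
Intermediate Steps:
b = -64 (b = -8*8 = -64)
w = -1278 (w = 27 + 3*(-435) = 27 - 1305 = -1278)
l(R) = 1 (l(R) = (2*R)/((2*R)) = (2*R)*(1/(2*R)) = 1)
H = 211 (H = 211/1 = 211*1 = 211)
H - b*w = 211 - (-64)*(-1278) = 211 - 1*81792 = 211 - 81792 = -81581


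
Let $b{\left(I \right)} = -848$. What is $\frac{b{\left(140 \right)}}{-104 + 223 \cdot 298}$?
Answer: $- \frac{424}{33175} \approx -0.012781$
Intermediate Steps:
$\frac{b{\left(140 \right)}}{-104 + 223 \cdot 298} = - \frac{848}{-104 + 223 \cdot 298} = - \frac{848}{-104 + 66454} = - \frac{848}{66350} = \left(-848\right) \frac{1}{66350} = - \frac{424}{33175}$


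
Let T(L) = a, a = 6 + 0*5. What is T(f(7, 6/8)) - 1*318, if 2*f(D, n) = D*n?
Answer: -312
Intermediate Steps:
a = 6 (a = 6 + 0 = 6)
f(D, n) = D*n/2 (f(D, n) = (D*n)/2 = D*n/2)
T(L) = 6
T(f(7, 6/8)) - 1*318 = 6 - 1*318 = 6 - 318 = -312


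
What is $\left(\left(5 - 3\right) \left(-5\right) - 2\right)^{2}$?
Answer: $144$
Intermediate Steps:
$\left(\left(5 - 3\right) \left(-5\right) - 2\right)^{2} = \left(2 \left(-5\right) - 2\right)^{2} = \left(-10 - 2\right)^{2} = \left(-12\right)^{2} = 144$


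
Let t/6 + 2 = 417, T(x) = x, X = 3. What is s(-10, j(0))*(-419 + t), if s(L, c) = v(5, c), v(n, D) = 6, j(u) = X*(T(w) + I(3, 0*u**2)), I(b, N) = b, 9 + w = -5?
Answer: 12426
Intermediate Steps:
w = -14 (w = -9 - 5 = -14)
j(u) = -33 (j(u) = 3*(-14 + 3) = 3*(-11) = -33)
s(L, c) = 6
t = 2490 (t = -12 + 6*417 = -12 + 2502 = 2490)
s(-10, j(0))*(-419 + t) = 6*(-419 + 2490) = 6*2071 = 12426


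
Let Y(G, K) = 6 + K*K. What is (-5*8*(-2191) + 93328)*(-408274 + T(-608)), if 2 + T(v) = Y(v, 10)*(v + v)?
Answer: -97210942496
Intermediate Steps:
Y(G, K) = 6 + K**2
T(v) = -2 + 212*v (T(v) = -2 + (6 + 10**2)*(v + v) = -2 + (6 + 100)*(2*v) = -2 + 106*(2*v) = -2 + 212*v)
(-5*8*(-2191) + 93328)*(-408274 + T(-608)) = (-5*8*(-2191) + 93328)*(-408274 + (-2 + 212*(-608))) = (-40*(-2191) + 93328)*(-408274 + (-2 - 128896)) = (87640 + 93328)*(-408274 - 128898) = 180968*(-537172) = -97210942496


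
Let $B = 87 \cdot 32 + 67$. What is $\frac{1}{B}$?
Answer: $\frac{1}{2851} \approx 0.00035075$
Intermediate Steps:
$B = 2851$ ($B = 2784 + 67 = 2851$)
$\frac{1}{B} = \frac{1}{2851}$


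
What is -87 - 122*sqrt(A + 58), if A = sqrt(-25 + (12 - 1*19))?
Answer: -87 - 122*sqrt(58 + 4*I*sqrt(2)) ≈ -1017.2 - 45.256*I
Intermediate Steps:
A = 4*I*sqrt(2) (A = sqrt(-25 + (12 - 19)) = sqrt(-25 - 7) = sqrt(-32) = 4*I*sqrt(2) ≈ 5.6569*I)
-87 - 122*sqrt(A + 58) = -87 - 122*sqrt(4*I*sqrt(2) + 58) = -87 - 122*sqrt(58 + 4*I*sqrt(2))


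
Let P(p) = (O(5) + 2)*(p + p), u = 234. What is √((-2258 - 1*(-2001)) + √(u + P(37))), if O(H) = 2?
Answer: √(-257 + √530) ≈ 15.296*I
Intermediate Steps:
P(p) = 8*p (P(p) = (2 + 2)*(p + p) = 4*(2*p) = 8*p)
√((-2258 - 1*(-2001)) + √(u + P(37))) = √((-2258 - 1*(-2001)) + √(234 + 8*37)) = √((-2258 + 2001) + √(234 + 296)) = √(-257 + √530)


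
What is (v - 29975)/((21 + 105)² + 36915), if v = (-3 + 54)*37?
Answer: -28088/52791 ≈ -0.53206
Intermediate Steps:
v = 1887 (v = 51*37 = 1887)
(v - 29975)/((21 + 105)² + 36915) = (1887 - 29975)/((21 + 105)² + 36915) = -28088/(126² + 36915) = -28088/(15876 + 36915) = -28088/52791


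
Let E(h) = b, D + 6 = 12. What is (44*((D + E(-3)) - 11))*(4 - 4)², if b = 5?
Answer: 0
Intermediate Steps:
D = 6 (D = -6 + 12 = 6)
E(h) = 5
(44*((D + E(-3)) - 11))*(4 - 4)² = (44*((6 + 5) - 11))*(4 - 4)² = (44*(11 - 11))*0² = (44*0)*0 = 0*0 = 0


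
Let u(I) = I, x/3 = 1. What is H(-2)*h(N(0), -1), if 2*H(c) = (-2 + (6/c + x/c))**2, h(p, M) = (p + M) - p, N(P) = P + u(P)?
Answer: -169/8 ≈ -21.125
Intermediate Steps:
x = 3 (x = 3*1 = 3)
N(P) = 2*P (N(P) = P + P = 2*P)
h(p, M) = M (h(p, M) = (M + p) - p = M)
H(c) = (-2 + 9/c)**2/2 (H(c) = (-2 + (6/c + 3/c))**2/2 = (-2 + 9/c)**2/2)
H(-2)*h(N(0), -1) = ((1/2)*(9 - 2*(-2))**2/(-2)**2)*(-1) = ((1/2)*(1/4)*(9 + 4)**2)*(-1) = ((1/2)*(1/4)*13**2)*(-1) = ((1/2)*(1/4)*169)*(-1) = (169/8)*(-1) = -169/8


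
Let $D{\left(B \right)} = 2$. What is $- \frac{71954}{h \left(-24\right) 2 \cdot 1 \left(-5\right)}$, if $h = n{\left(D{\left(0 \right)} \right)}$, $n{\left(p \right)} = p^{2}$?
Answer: $- \frac{35977}{480} \approx -74.952$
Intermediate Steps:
$h = 4$ ($h = 2^{2} = 4$)
$- \frac{71954}{h \left(-24\right) 2 \cdot 1 \left(-5\right)} = - \frac{71954}{4 \left(-24\right) 2 \cdot 1 \left(-5\right)} = - \frac{71954}{\left(-96\right) 2 \left(-5\right)} = - \frac{71954}{\left(-96\right) \left(-10\right)} = - \frac{71954}{960} = \left(-71954\right) \frac{1}{960} = - \frac{35977}{480}$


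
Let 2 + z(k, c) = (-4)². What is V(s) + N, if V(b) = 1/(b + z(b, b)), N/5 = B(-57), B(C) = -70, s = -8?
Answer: -2099/6 ≈ -349.83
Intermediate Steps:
z(k, c) = 14 (z(k, c) = -2 + (-4)² = -2 + 16 = 14)
N = -350 (N = 5*(-70) = -350)
V(b) = 1/(14 + b) (V(b) = 1/(b + 14) = 1/(14 + b))
V(s) + N = 1/(14 - 8) - 350 = 1/6 - 350 = ⅙ - 350 = -2099/6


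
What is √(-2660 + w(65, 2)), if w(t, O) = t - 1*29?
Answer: 8*I*√41 ≈ 51.225*I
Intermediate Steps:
w(t, O) = -29 + t (w(t, O) = t - 29 = -29 + t)
√(-2660 + w(65, 2)) = √(-2660 + (-29 + 65)) = √(-2660 + 36) = √(-2624) = 8*I*√41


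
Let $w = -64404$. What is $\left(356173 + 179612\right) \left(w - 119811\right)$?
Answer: $-98699633775$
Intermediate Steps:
$\left(356173 + 179612\right) \left(w - 119811\right) = \left(356173 + 179612\right) \left(-64404 - 119811\right) = 535785 \left(-184215\right) = -98699633775$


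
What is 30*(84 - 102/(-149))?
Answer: 378540/149 ≈ 2540.5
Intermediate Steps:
30*(84 - 102/(-149)) = 30*(84 - 102*(-1/149)) = 30*(84 + 102/149) = 30*(12618/149) = 378540/149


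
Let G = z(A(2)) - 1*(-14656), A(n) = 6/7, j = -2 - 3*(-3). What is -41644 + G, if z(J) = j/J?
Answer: -161879/6 ≈ -26980.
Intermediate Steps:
j = 7 (j = -2 + 9 = 7)
A(n) = 6/7 (A(n) = 6*(⅐) = 6/7)
z(J) = 7/J
G = 87985/6 (G = 7/(6/7) - 1*(-14656) = 7*(7/6) + 14656 = 49/6 + 14656 = 87985/6 ≈ 14664.)
-41644 + G = -41644 + 87985/6 = -161879/6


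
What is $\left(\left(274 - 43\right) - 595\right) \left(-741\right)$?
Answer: $269724$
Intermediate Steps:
$\left(\left(274 - 43\right) - 595\right) \left(-741\right) = \left(231 - 595\right) \left(-741\right) = \left(-364\right) \left(-741\right) = 269724$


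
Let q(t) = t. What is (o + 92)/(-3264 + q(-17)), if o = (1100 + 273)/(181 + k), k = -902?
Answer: -64959/2365601 ≈ -0.027460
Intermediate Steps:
o = -1373/721 (o = (1100 + 273)/(181 - 902) = 1373/(-721) = 1373*(-1/721) = -1373/721 ≈ -1.9043)
(o + 92)/(-3264 + q(-17)) = (-1373/721 + 92)/(-3264 - 17) = (64959/721)/(-3281) = (64959/721)*(-1/3281) = -64959/2365601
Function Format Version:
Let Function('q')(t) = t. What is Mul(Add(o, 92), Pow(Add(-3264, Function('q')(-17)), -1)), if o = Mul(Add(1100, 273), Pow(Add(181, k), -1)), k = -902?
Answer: Rational(-64959, 2365601) ≈ -0.027460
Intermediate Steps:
o = Rational(-1373, 721) (o = Mul(Add(1100, 273), Pow(Add(181, -902), -1)) = Mul(1373, Pow(-721, -1)) = Mul(1373, Rational(-1, 721)) = Rational(-1373, 721) ≈ -1.9043)
Mul(Add(o, 92), Pow(Add(-3264, Function('q')(-17)), -1)) = Mul(Add(Rational(-1373, 721), 92), Pow(Add(-3264, -17), -1)) = Mul(Rational(64959, 721), Pow(-3281, -1)) = Mul(Rational(64959, 721), Rational(-1, 3281)) = Rational(-64959, 2365601)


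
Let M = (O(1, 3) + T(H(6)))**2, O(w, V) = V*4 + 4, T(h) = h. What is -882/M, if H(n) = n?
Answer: -441/242 ≈ -1.8223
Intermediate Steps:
O(w, V) = 4 + 4*V (O(w, V) = 4*V + 4 = 4 + 4*V)
M = 484 (M = ((4 + 4*3) + 6)**2 = ((4 + 12) + 6)**2 = (16 + 6)**2 = 22**2 = 484)
-882/M = -882/484 = -882*1/484 = -441/242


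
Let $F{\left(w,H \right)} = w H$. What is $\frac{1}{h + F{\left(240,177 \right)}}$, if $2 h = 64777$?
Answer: $\frac{2}{149737} \approx 1.3357 \cdot 10^{-5}$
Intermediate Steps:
$h = \frac{64777}{2}$ ($h = \frac{1}{2} \cdot 64777 = \frac{64777}{2} \approx 32389.0$)
$F{\left(w,H \right)} = H w$
$\frac{1}{h + F{\left(240,177 \right)}} = \frac{1}{\frac{64777}{2} + 177 \cdot 240} = \frac{1}{\frac{64777}{2} + 42480} = \frac{1}{\frac{149737}{2}} = \frac{2}{149737}$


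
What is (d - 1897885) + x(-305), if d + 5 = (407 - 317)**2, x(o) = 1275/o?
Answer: -115277445/61 ≈ -1.8898e+6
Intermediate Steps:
d = 8095 (d = -5 + (407 - 317)**2 = -5 + 90**2 = -5 + 8100 = 8095)
(d - 1897885) + x(-305) = (8095 - 1897885) + 1275/(-305) = -1889790 + 1275*(-1/305) = -1889790 - 255/61 = -115277445/61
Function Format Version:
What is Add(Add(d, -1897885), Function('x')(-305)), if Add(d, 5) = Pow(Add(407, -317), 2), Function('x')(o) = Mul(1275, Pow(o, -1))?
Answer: Rational(-115277445, 61) ≈ -1.8898e+6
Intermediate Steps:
d = 8095 (d = Add(-5, Pow(Add(407, -317), 2)) = Add(-5, Pow(90, 2)) = Add(-5, 8100) = 8095)
Add(Add(d, -1897885), Function('x')(-305)) = Add(Add(8095, -1897885), Mul(1275, Pow(-305, -1))) = Add(-1889790, Mul(1275, Rational(-1, 305))) = Add(-1889790, Rational(-255, 61)) = Rational(-115277445, 61)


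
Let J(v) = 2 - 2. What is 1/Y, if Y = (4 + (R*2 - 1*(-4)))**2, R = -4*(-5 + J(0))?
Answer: 1/2304 ≈ 0.00043403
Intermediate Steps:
J(v) = 0
R = 20 (R = -4*(-5 + 0) = -4*(-5) = 20)
Y = 2304 (Y = (4 + (20*2 - 1*(-4)))**2 = (4 + (40 + 4))**2 = (4 + 44)**2 = 48**2 = 2304)
1/Y = 1/2304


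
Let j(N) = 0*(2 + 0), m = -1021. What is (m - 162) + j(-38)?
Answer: -1183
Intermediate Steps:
j(N) = 0 (j(N) = 0*2 = 0)
(m - 162) + j(-38) = (-1021 - 162) + 0 = -1183 + 0 = -1183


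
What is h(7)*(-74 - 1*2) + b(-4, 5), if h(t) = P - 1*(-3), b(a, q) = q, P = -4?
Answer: 81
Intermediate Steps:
h(t) = -1 (h(t) = -4 - 1*(-3) = -4 + 3 = -1)
h(7)*(-74 - 1*2) + b(-4, 5) = -(-74 - 1*2) + 5 = -(-74 - 2) + 5 = -1*(-76) + 5 = 76 + 5 = 81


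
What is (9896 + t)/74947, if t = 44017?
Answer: 53913/74947 ≈ 0.71935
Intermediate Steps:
(9896 + t)/74947 = (9896 + 44017)/74947 = 53913*(1/74947) = 53913/74947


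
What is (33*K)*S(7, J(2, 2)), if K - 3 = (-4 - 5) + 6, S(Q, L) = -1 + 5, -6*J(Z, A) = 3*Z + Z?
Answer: 0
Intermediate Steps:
J(Z, A) = -2*Z/3 (J(Z, A) = -(3*Z + Z)/6 = -2*Z/3)
S(Q, L) = 4
K = 0 (K = 3 + ((-4 - 5) + 6) = 3 + (-9 + 6) = 3 - 3 = 0)
(33*K)*S(7, J(2, 2)) = (33*0)*4 = 0*4 = 0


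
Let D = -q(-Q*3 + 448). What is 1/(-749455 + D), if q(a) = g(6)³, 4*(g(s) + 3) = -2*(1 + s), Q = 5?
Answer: -8/5993443 ≈ -1.3348e-6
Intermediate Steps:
g(s) = -7/2 - s/2 (g(s) = -3 + (-2*(1 + s))/4 = -3 + (-2 - 2*s)/4 = -3 + (-½ - s/2) = -7/2 - s/2)
q(a) = -2197/8 (q(a) = (-7/2 - ½*6)³ = (-7/2 - 3)³ = (-13/2)³ = -2197/8)
D = 2197/8 (D = -1*(-2197/8) = 2197/8 ≈ 274.63)
1/(-749455 + D) = 1/(-749455 + 2197/8) = 1/(-5993443/8) = -8/5993443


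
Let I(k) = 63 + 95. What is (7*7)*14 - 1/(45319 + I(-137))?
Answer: 31197221/45477 ≈ 686.00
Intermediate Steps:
I(k) = 158
(7*7)*14 - 1/(45319 + I(-137)) = (7*7)*14 - 1/(45319 + 158) = 49*14 - 1/45477 = 686 - 1*1/45477 = 686 - 1/45477 = 31197221/45477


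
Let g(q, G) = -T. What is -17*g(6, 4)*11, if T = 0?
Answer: 0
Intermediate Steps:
g(q, G) = 0 (g(q, G) = -1*0 = 0)
-17*g(6, 4)*11 = -17*0*11 = 0*11 = 0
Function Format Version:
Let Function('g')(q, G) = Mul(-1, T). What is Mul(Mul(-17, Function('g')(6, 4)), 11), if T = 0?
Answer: 0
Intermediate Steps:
Function('g')(q, G) = 0 (Function('g')(q, G) = Mul(-1, 0) = 0)
Mul(Mul(-17, Function('g')(6, 4)), 11) = Mul(Mul(-17, 0), 11) = Mul(0, 11) = 0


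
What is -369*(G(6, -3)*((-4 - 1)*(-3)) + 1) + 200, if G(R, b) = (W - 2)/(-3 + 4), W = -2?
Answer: 21971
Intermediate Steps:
G(R, b) = -4 (G(R, b) = (-2 - 2)/(-3 + 4) = -4/1 = -4*1 = -4)
-369*(G(6, -3)*((-4 - 1)*(-3)) + 1) + 200 = -369*(-4*(-4 - 1)*(-3) + 1) + 200 = -369*(-(-20)*(-3) + 1) + 200 = -369*(-4*15 + 1) + 200 = -369*(-60 + 1) + 200 = -369*(-59) + 200 = 21771 + 200 = 21971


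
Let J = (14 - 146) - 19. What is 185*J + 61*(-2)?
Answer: -28057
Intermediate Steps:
J = -151 (J = -132 - 19 = -151)
185*J + 61*(-2) = 185*(-151) + 61*(-2) = -27935 - 122 = -28057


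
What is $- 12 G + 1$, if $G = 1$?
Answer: $-11$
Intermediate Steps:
$- 12 G + 1 = \left(-12\right) 1 + 1 = -12 + 1 = -11$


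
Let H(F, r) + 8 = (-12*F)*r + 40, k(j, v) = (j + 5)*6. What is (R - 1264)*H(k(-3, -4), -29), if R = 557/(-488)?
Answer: -324746614/61 ≈ -5.3237e+6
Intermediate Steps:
k(j, v) = 30 + 6*j (k(j, v) = (5 + j)*6 = 30 + 6*j)
H(F, r) = 32 - 12*F*r (H(F, r) = -8 + ((-12*F)*r + 40) = -8 + (-12*F*r + 40) = -8 + (40 - 12*F*r) = 32 - 12*F*r)
R = -557/488 (R = 557*(-1/488) = -557/488 ≈ -1.1414)
(R - 1264)*H(k(-3, -4), -29) = (-557/488 - 1264)*(32 - 12*(30 + 6*(-3))*(-29)) = -617389*(32 - 12*(30 - 18)*(-29))/488 = -617389*(32 - 12*12*(-29))/488 = -617389*(32 + 4176)/488 = -617389/488*4208 = -324746614/61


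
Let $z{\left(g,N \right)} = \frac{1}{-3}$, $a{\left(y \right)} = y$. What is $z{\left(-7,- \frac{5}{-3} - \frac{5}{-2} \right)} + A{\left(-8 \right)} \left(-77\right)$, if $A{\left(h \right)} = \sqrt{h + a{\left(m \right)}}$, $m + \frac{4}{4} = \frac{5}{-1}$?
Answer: $- \frac{1}{3} - 77 i \sqrt{14} \approx -0.33333 - 288.11 i$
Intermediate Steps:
$m = -6$ ($m = -1 + \frac{5}{-1} = -1 + 5 \left(-1\right) = -1 - 5 = -6$)
$A{\left(h \right)} = \sqrt{-6 + h}$ ($A{\left(h \right)} = \sqrt{h - 6} = \sqrt{-6 + h}$)
$z{\left(g,N \right)} = - \frac{1}{3}$
$z{\left(-7,- \frac{5}{-3} - \frac{5}{-2} \right)} + A{\left(-8 \right)} \left(-77\right) = - \frac{1}{3} + \sqrt{-6 - 8} \left(-77\right) = - \frac{1}{3} + \sqrt{-14} \left(-77\right) = - \frac{1}{3} + i \sqrt{14} \left(-77\right) = - \frac{1}{3} - 77 i \sqrt{14}$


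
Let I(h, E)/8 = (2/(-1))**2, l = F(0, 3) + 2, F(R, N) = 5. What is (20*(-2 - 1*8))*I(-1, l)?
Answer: -6400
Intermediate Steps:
l = 7 (l = 5 + 2 = 7)
I(h, E) = 32 (I(h, E) = 8*(2/(-1))**2 = 8*(2*(-1))**2 = 8*(-2)**2 = 8*4 = 32)
(20*(-2 - 1*8))*I(-1, l) = (20*(-2 - 1*8))*32 = (20*(-2 - 8))*32 = (20*(-10))*32 = -200*32 = -6400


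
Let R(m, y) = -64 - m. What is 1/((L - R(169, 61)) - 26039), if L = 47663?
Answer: 1/21857 ≈ 4.5752e-5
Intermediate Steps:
1/((L - R(169, 61)) - 26039) = 1/((47663 - (-64 - 1*169)) - 26039) = 1/((47663 - (-64 - 169)) - 26039) = 1/((47663 - 1*(-233)) - 26039) = 1/((47663 + 233) - 26039) = 1/(47896 - 26039) = 1/21857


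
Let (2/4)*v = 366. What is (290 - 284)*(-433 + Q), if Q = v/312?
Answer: -33591/13 ≈ -2583.9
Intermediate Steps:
v = 732 (v = 2*366 = 732)
Q = 61/26 (Q = 732/312 = 732*(1/312) = 61/26 ≈ 2.3462)
(290 - 284)*(-433 + Q) = (290 - 284)*(-433 + 61/26) = 6*(-11197/26) = -33591/13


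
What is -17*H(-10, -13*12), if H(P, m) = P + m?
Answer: 2822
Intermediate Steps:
-17*H(-10, -13*12) = -17*(-10 - 13*12) = -17*(-10 - 156) = -17*(-166) = 2822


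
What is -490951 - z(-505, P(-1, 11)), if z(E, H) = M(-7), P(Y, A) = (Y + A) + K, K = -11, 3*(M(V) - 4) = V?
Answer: -1472858/3 ≈ -4.9095e+5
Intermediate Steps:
M(V) = 4 + V/3
P(Y, A) = -11 + A + Y (P(Y, A) = (Y + A) - 11 = (A + Y) - 11 = -11 + A + Y)
z(E, H) = 5/3 (z(E, H) = 4 + (1/3)*(-7) = 4 - 7/3 = 5/3)
-490951 - z(-505, P(-1, 11)) = -490951 - 1*5/3 = -490951 - 5/3 = -1472858/3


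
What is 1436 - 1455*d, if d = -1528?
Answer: 2224676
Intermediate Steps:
1436 - 1455*d = 1436 - 1455*(-1528) = 1436 + 2223240 = 2224676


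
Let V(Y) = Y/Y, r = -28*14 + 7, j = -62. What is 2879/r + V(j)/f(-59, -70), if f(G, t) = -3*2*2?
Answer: -34933/4620 ≈ -7.5613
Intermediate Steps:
f(G, t) = -12 (f(G, t) = -6*2 = -12)
r = -385 (r = -392 + 7 = -385)
V(Y) = 1
2879/r + V(j)/f(-59, -70) = 2879/(-385) + 1/(-12) = 2879*(-1/385) + 1*(-1/12) = -2879/385 - 1/12 = -34933/4620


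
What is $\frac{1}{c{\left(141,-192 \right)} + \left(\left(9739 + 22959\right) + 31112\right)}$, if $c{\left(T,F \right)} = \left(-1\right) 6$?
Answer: $\frac{1}{63804} \approx 1.5673 \cdot 10^{-5}$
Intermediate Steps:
$c{\left(T,F \right)} = -6$
$\frac{1}{c{\left(141,-192 \right)} + \left(\left(9739 + 22959\right) + 31112\right)} = \frac{1}{-6 + \left(\left(9739 + 22959\right) + 31112\right)} = \frac{1}{-6 + \left(32698 + 31112\right)} = \frac{1}{-6 + 63810} = \frac{1}{63804}$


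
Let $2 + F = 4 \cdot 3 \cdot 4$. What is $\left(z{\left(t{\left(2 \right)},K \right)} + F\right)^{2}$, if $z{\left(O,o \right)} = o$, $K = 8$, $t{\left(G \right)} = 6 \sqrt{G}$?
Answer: $2916$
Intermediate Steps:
$F = 46$ ($F = -2 + 4 \cdot 3 \cdot 4 = -2 + 12 \cdot 4 = -2 + 48 = 46$)
$\left(z{\left(t{\left(2 \right)},K \right)} + F\right)^{2} = \left(8 + 46\right)^{2} = 54^{2} = 2916$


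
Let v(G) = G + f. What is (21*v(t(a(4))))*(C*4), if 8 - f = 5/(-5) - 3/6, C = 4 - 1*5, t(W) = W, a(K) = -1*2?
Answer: -630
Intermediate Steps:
a(K) = -2
C = -1 (C = 4 - 5 = -1)
f = 19/2 (f = 8 - (5/(-5) - 3/6) = 8 - (5*(-⅕) - 3*⅙) = 8 - (-1 - ½) = 8 - 1*(-3/2) = 8 + 3/2 = 19/2 ≈ 9.5000)
v(G) = 19/2 + G (v(G) = G + 19/2 = 19/2 + G)
(21*v(t(a(4))))*(C*4) = (21*(19/2 - 2))*(-1*4) = (21*(15/2))*(-4) = (315/2)*(-4) = -630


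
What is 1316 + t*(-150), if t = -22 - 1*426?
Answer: 68516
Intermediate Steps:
t = -448 (t = -22 - 426 = -448)
1316 + t*(-150) = 1316 - 448*(-150) = 1316 + 67200 = 68516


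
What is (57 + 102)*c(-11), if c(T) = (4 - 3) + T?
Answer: -1590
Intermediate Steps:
c(T) = 1 + T
(57 + 102)*c(-11) = (57 + 102)*(1 - 11) = 159*(-10) = -1590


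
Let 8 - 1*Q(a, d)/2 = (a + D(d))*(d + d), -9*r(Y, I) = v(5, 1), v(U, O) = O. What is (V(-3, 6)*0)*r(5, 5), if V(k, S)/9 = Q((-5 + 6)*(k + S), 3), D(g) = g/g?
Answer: 0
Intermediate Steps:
D(g) = 1
r(Y, I) = -⅑ (r(Y, I) = -⅑*1 = -⅑)
Q(a, d) = 16 - 4*d*(1 + a) (Q(a, d) = 16 - 2*(a + 1)*(d + d) = 16 - 2*(1 + a)*2*d = 16 - 4*d*(1 + a))
V(k, S) = 36 - 108*S - 108*k (V(k, S) = 9*(16 - 4*3 - 4*(-5 + 6)*(k + S)*3) = 9*(16 - 12 - 4*1*(S + k)*3) = 9*(16 - 12 - 4*(S + k)*3) = 9*(16 - 12 + (-12*S - 12*k)) = 9*(4 - 12*S - 12*k) = 36 - 108*S - 108*k)
(V(-3, 6)*0)*r(5, 5) = ((36 - 108*6 - 108*(-3))*0)*(-⅑) = ((36 - 648 + 324)*0)*(-⅑) = -288*0*(-⅑) = 0*(-⅑) = 0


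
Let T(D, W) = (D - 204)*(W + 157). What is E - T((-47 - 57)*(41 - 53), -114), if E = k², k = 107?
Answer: -33443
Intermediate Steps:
E = 11449 (E = 107² = 11449)
T(D, W) = (-204 + D)*(157 + W)
E - T((-47 - 57)*(41 - 53), -114) = 11449 - (-32028 - 204*(-114) + 157*((-47 - 57)*(41 - 53)) + ((-47 - 57)*(41 - 53))*(-114)) = 11449 - (-32028 + 23256 + 157*(-104*(-12)) - 104*(-12)*(-114)) = 11449 - (-32028 + 23256 + 157*1248 + 1248*(-114)) = 11449 - (-32028 + 23256 + 195936 - 142272) = 11449 - 1*44892 = 11449 - 44892 = -33443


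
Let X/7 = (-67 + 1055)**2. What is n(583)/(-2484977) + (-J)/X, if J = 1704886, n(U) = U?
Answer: -192753915513/771812169128 ≈ -0.24974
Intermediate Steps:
X = 6833008 (X = 7*(-67 + 1055)**2 = 7*988**2 = 7*976144 = 6833008)
n(583)/(-2484977) + (-J)/X = 583/(-2484977) - 1*1704886/6833008 = 583*(-1/2484977) - 1704886*1/6833008 = -53/225907 - 852443/3416504 = -192753915513/771812169128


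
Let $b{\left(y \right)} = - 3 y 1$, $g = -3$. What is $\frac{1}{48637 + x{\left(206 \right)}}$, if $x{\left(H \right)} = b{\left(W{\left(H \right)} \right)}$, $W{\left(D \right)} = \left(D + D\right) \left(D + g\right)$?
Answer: $- \frac{1}{202271} \approx -4.9439 \cdot 10^{-6}$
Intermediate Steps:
$W{\left(D \right)} = 2 D \left(-3 + D\right)$ ($W{\left(D \right)} = \left(D + D\right) \left(D - 3\right) = 2 D \left(-3 + D\right)$)
$b{\left(y \right)} = - 3 y$
$x{\left(H \right)} = - 6 H \left(-3 + H\right)$ ($x{\left(H \right)} = - 3 \cdot 2 H \left(-3 + H\right) = - 6 H \left(-3 + H\right)$)
$\frac{1}{48637 + x{\left(206 \right)}} = \frac{1}{48637 + 6 \cdot 206 \left(3 - 206\right)} = \frac{1}{48637 + 6 \cdot 206 \left(-203\right)} = \frac{1}{48637 - 250908} = \frac{1}{-202271} = - \frac{1}{202271}$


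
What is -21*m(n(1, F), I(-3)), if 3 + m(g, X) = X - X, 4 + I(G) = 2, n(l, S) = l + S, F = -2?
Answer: 63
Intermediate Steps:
n(l, S) = S + l
I(G) = -2 (I(G) = -4 + 2 = -2)
m(g, X) = -3 (m(g, X) = -3 + (X - X) = -3 + 0 = -3)
-21*m(n(1, F), I(-3)) = -21*(-3) = 63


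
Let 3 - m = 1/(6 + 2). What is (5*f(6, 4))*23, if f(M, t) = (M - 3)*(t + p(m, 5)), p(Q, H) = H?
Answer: 3105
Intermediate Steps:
m = 23/8 (m = 3 - 1/(6 + 2) = 3 - 1/8 = 3 - 1*⅛ = 3 - ⅛ = 23/8 ≈ 2.8750)
f(M, t) = (-3 + M)*(5 + t) (f(M, t) = (M - 3)*(t + 5) = (-3 + M)*(5 + t))
(5*f(6, 4))*23 = (5*(-15 - 3*4 + 5*6 + 6*4))*23 = (5*(-15 - 12 + 30 + 24))*23 = (5*27)*23 = 135*23 = 3105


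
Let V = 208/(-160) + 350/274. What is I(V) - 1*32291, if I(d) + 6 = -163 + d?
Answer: -44470231/1370 ≈ -32460.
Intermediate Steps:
V = -31/1370 (V = 208*(-1/160) + 350*(1/274) = -13/10 + 175/137 = -31/1370 ≈ -0.022628)
I(d) = -169 + d (I(d) = -6 + (-163 + d) = -169 + d)
I(V) - 1*32291 = (-169 - 31/1370) - 1*32291 = -231561/1370 - 32291 = -44470231/1370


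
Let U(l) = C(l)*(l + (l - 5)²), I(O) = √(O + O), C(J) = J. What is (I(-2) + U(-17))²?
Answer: 63027717 - 31756*I ≈ 6.3028e+7 - 31756.0*I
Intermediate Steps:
I(O) = √2*√O (I(O) = √(2*O) = √2*√O)
U(l) = l*(l + (-5 + l)²) (U(l) = l*(l + (l - 5)²) = l*(l + (-5 + l)²))
(I(-2) + U(-17))² = (√2*√(-2) - 17*(-17 + (-5 - 17)²))² = (√2*(I*√2) - 17*(-17 + (-22)²))² = (2*I - 17*(-17 + 484))² = (2*I - 17*467)² = (2*I - 7939)² = (-7939 + 2*I)²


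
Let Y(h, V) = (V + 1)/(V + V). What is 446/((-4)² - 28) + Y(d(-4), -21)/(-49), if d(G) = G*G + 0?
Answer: -25503/686 ≈ -37.176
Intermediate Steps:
d(G) = G² (d(G) = G² + 0 = G²)
Y(h, V) = (1 + V)/(2*V) (Y(h, V) = (1 + V)/((2*V)) = (1 + V)*(1/(2*V)) = (1 + V)/(2*V))
446/((-4)² - 28) + Y(d(-4), -21)/(-49) = 446/((-4)² - 28) + ((½)*(1 - 21)/(-21))/(-49) = 446/(16 - 28) + ((½)*(-1/21)*(-20))*(-1/49) = 446/(-12) + (10/21)*(-1/49) = 446*(-1/12) - 10/1029 = -223/6 - 10/1029 = -25503/686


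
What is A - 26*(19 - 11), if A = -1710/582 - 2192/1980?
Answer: -10181351/48015 ≈ -212.05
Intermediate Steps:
A = -194231/48015 (A = -1710*1/582 - 2192*1/1980 = -285/97 - 548/495 = -194231/48015 ≈ -4.0452)
A - 26*(19 - 11) = -194231/48015 - 26*(19 - 11) = -194231/48015 - 26*8 = -194231/48015 - 208 = -10181351/48015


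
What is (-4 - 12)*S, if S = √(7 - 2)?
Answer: -16*√5 ≈ -35.777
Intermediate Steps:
S = √5 ≈ 2.2361
(-4 - 12)*S = (-4 - 12)*√5 = -16*√5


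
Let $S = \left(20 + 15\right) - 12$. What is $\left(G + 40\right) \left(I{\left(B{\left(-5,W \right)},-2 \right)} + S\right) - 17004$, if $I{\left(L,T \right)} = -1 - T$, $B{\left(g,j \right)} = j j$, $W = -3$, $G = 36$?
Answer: $-15180$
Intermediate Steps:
$B{\left(g,j \right)} = j^{2}$
$S = 23$ ($S = 35 - 12 = 23$)
$\left(G + 40\right) \left(I{\left(B{\left(-5,W \right)},-2 \right)} + S\right) - 17004 = \left(36 + 40\right) \left(\left(-1 - -2\right) + 23\right) - 17004 = 76 \left(\left(-1 + 2\right) + 23\right) - 17004 = 76 \left(1 + 23\right) - 17004 = 76 \cdot 24 - 17004 = 1824 - 17004 = -15180$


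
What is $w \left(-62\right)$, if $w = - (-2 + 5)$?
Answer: $186$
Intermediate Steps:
$w = -3$ ($w = \left(-1\right) 3 = -3$)
$w \left(-62\right) = \left(-3\right) \left(-62\right) = 186$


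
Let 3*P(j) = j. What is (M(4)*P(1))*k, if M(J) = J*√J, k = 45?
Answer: 120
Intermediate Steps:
P(j) = j/3
M(J) = J^(3/2)
(M(4)*P(1))*k = (4^(3/2)*((⅓)*1))*45 = (8*(⅓))*45 = (8/3)*45 = 120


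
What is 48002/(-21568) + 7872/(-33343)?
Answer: -885156991/359570912 ≈ -2.4617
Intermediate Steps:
48002/(-21568) + 7872/(-33343) = 48002*(-1/21568) + 7872*(-1/33343) = -24001/10784 - 7872/33343 = -885156991/359570912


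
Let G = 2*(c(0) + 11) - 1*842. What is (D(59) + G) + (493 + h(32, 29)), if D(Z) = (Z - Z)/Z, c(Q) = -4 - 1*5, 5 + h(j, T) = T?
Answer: -321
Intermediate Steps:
h(j, T) = -5 + T
c(Q) = -9 (c(Q) = -4 - 5 = -9)
D(Z) = 0 (D(Z) = 0/Z = 0)
G = -838 (G = 2*(-9 + 11) - 1*842 = 2*2 - 842 = 4 - 842 = -838)
(D(59) + G) + (493 + h(32, 29)) = (0 - 838) + (493 + (-5 + 29)) = -838 + (493 + 24) = -838 + 517 = -321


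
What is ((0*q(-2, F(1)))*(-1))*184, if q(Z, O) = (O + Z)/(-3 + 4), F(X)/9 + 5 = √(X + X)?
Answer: 0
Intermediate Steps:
F(X) = -45 + 9*√2*√X (F(X) = -45 + 9*√(X + X) = -45 + 9*√(2*X) = -45 + 9*(√2*√X) = -45 + 9*√2*√X)
q(Z, O) = O + Z (q(Z, O) = (O + Z)/1 = (O + Z)*1 = O + Z)
((0*q(-2, F(1)))*(-1))*184 = ((0*((-45 + 9*√2*√1) - 2))*(-1))*184 = ((0*((-45 + 9*√2*1) - 2))*(-1))*184 = ((0*((-45 + 9*√2) - 2))*(-1))*184 = ((0*(-47 + 9*√2))*(-1))*184 = (0*(-1))*184 = 0*184 = 0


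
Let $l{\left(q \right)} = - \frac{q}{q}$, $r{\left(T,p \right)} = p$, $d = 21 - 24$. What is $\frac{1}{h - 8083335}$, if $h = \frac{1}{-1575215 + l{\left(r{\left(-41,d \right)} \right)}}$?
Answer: $- \frac{1575216}{12732998625361} \approx -1.2371 \cdot 10^{-7}$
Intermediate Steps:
$d = -3$
$l{\left(q \right)} = -1$ ($l{\left(q \right)} = \left(-1\right) 1 = -1$)
$h = - \frac{1}{1575216}$ ($h = \frac{1}{-1575215 - 1} = \frac{1}{-1575216} = - \frac{1}{1575216} \approx -6.3483 \cdot 10^{-7}$)
$\frac{1}{h - 8083335} = \frac{1}{- \frac{1}{1575216} - 8083335} = \frac{1}{- \frac{12732998625361}{1575216}} = - \frac{1575216}{12732998625361}$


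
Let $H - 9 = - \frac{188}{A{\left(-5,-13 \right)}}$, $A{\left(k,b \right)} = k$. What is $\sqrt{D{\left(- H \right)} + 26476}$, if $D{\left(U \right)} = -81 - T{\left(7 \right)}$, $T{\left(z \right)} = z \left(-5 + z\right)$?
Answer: $\sqrt{26381} \approx 162.42$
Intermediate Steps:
$H = \frac{233}{5}$ ($H = 9 - \frac{188}{-5} = 9 - - \frac{188}{5} = 9 + \frac{188}{5} = \frac{233}{5} \approx 46.6$)
$D{\left(U \right)} = -95$ ($D{\left(U \right)} = -81 - 7 \left(-5 + 7\right) = -81 - 7 \cdot 2 = -81 - 14 = -95$)
$\sqrt{D{\left(- H \right)} + 26476} = \sqrt{-95 + 26476} = \sqrt{26381}$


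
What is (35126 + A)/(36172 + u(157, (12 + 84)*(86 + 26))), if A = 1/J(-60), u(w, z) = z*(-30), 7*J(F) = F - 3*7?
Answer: -2845199/23197428 ≈ -0.12265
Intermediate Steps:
J(F) = -3 + F/7 (J(F) = (F - 3*7)/7 = (F - 21)/7 = (-21 + F)/7 = -3 + F/7)
u(w, z) = -30*z
A = -7/81 (A = 1/(-3 + (⅐)*(-60)) = 1/(-3 - 60/7) = 1/(-81/7) = -7/81 ≈ -0.086420)
(35126 + A)/(36172 + u(157, (12 + 84)*(86 + 26))) = (35126 - 7/81)/(36172 - 30*(12 + 84)*(86 + 26)) = 2845199/(81*(36172 - 2880*112)) = 2845199/(81*(36172 - 30*10752)) = 2845199/(81*(36172 - 322560)) = (2845199/81)/(-286388) = (2845199/81)*(-1/286388) = -2845199/23197428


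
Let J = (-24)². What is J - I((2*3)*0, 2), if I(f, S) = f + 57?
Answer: 519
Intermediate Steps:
I(f, S) = 57 + f
J = 576
J - I((2*3)*0, 2) = 576 - (57 + (2*3)*0) = 576 - (57 + 6*0) = 576 - (57 + 0) = 576 - 1*57 = 576 - 57 = 519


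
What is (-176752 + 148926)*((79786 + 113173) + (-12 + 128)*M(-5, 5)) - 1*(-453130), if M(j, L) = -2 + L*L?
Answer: -5443063772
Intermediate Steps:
M(j, L) = -2 + L**2
(-176752 + 148926)*((79786 + 113173) + (-12 + 128)*M(-5, 5)) - 1*(-453130) = (-176752 + 148926)*((79786 + 113173) + (-12 + 128)*(-2 + 5**2)) - 1*(-453130) = -27826*(192959 + 116*(-2 + 25)) + 453130 = -27826*(192959 + 116*23) + 453130 = -27826*(192959 + 2668) + 453130 = -27826*195627 + 453130 = -5443516902 + 453130 = -5443063772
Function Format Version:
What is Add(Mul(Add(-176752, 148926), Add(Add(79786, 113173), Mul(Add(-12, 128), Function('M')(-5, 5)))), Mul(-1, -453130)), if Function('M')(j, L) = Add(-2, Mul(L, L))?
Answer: -5443063772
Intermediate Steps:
Function('M')(j, L) = Add(-2, Pow(L, 2))
Add(Mul(Add(-176752, 148926), Add(Add(79786, 113173), Mul(Add(-12, 128), Function('M')(-5, 5)))), Mul(-1, -453130)) = Add(Mul(Add(-176752, 148926), Add(Add(79786, 113173), Mul(Add(-12, 128), Add(-2, Pow(5, 2))))), Mul(-1, -453130)) = Add(Mul(-27826, Add(192959, Mul(116, Add(-2, 25)))), 453130) = Add(Mul(-27826, Add(192959, Mul(116, 23))), 453130) = Add(Mul(-27826, Add(192959, 2668)), 453130) = Add(Mul(-27826, 195627), 453130) = Add(-5443516902, 453130) = -5443063772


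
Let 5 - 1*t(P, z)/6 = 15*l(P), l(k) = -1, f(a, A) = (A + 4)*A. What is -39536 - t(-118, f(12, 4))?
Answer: -39656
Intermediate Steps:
f(a, A) = A*(4 + A) (f(a, A) = (4 + A)*A = A*(4 + A))
t(P, z) = 120 (t(P, z) = 30 - 90*(-1) = 30 - 6*(-15) = 30 + 90 = 120)
-39536 - t(-118, f(12, 4)) = -39536 - 1*120 = -39536 - 120 = -39656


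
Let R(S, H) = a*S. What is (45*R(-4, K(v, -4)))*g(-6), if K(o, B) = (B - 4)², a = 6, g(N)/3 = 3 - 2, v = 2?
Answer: -3240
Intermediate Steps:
g(N) = 3 (g(N) = 3*(3 - 2) = 3*1 = 3)
K(o, B) = (-4 + B)²
R(S, H) = 6*S
(45*R(-4, K(v, -4)))*g(-6) = (45*(6*(-4)))*3 = (45*(-24))*3 = -1080*3 = -3240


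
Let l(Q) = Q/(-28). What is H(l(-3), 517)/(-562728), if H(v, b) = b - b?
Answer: 0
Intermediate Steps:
l(Q) = -Q/28 (l(Q) = Q*(-1/28) = -Q/28)
H(v, b) = 0
H(l(-3), 517)/(-562728) = 0/(-562728) = 0*(-1/562728) = 0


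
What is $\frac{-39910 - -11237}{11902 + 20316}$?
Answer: $- \frac{28673}{32218} \approx -0.88997$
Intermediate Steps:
$\frac{-39910 - -11237}{11902 + 20316} = \frac{-39910 + \left(-804 + 12041\right)}{32218} = \left(-39910 + 11237\right) \frac{1}{32218} = \left(-28673\right) \frac{1}{32218} = - \frac{28673}{32218}$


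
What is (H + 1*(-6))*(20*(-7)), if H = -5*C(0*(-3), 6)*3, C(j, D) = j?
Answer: 840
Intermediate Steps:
H = 0 (H = -0*(-3)*3 = -5*0*3 = 0*3 = 0)
(H + 1*(-6))*(20*(-7)) = (0 + 1*(-6))*(20*(-7)) = (0 - 6)*(-140) = -6*(-140) = 840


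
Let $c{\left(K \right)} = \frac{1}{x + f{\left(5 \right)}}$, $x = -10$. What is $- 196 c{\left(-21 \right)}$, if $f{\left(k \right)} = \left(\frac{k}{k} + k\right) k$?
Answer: $- \frac{49}{5} \approx -9.8$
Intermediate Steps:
$f{\left(k \right)} = k \left(1 + k\right)$ ($f{\left(k \right)} = \left(1 + k\right) k = k \left(1 + k\right)$)
$c{\left(K \right)} = \frac{1}{20}$ ($c{\left(K \right)} = \frac{1}{-10 + 5 \left(1 + 5\right)} = \frac{1}{-10 + 5 \cdot 6} = \frac{1}{-10 + 30} = \frac{1}{20}$)
$- 196 c{\left(-21 \right)} = \left(-196\right) \frac{1}{20} = - \frac{49}{5}$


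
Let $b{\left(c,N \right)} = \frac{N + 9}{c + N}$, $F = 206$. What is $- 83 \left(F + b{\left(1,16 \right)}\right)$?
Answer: $- \frac{292741}{17} \approx -17220.0$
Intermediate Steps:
$b{\left(c,N \right)} = \frac{9 + N}{N + c}$
$- 83 \left(F + b{\left(1,16 \right)}\right) = - 83 \left(206 + \frac{9 + 16}{16 + 1}\right) = - 83 \left(206 + \frac{1}{17} \cdot 25\right) = - 83 \left(206 + \frac{25}{17}\right) = \left(-83\right) \frac{3527}{17} = - \frac{292741}{17}$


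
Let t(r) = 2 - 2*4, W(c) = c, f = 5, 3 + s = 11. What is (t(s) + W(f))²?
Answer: 1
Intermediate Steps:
s = 8 (s = -3 + 11 = 8)
t(r) = -6 (t(r) = 2 - 8 = -6)
(t(s) + W(f))² = (-6 + 5)² = (-1)² = 1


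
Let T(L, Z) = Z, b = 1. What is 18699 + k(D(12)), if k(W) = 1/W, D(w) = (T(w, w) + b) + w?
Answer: 467476/25 ≈ 18699.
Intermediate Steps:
D(w) = 1 + 2*w (D(w) = (w + 1) + w = (1 + w) + w = 1 + 2*w)
18699 + k(D(12)) = 18699 + 1/(1 + 2*12) = 18699 + 1/(1 + 24) = 18699 + 1/25 = 467476/25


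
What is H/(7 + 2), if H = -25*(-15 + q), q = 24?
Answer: -25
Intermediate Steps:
H = -225 (H = -25*(-15 + 24) = -25*9 = -225)
H/(7 + 2) = -225/(7 + 2) = -225/9 = -225*⅑ = -25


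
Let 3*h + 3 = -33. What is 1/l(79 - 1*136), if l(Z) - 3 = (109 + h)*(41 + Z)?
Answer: -1/1549 ≈ -0.00064558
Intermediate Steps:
h = -12 (h = -1 + (1/3)*(-33) = -1 - 11 = -12)
l(Z) = 3980 + 97*Z (l(Z) = 3 + (109 - 12)*(41 + Z) = 3 + 97*(41 + Z) = 3 + (3977 + 97*Z) = 3980 + 97*Z)
1/l(79 - 1*136) = 1/(3980 + 97*(79 - 1*136)) = 1/(3980 + 97*(79 - 136)) = 1/(3980 + 97*(-57)) = 1/(3980 - 5529) = 1/(-1549) = -1/1549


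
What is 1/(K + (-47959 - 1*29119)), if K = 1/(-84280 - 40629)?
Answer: -124909/9627735903 ≈ -1.2974e-5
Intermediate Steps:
K = -1/124909 (K = 1/(-124909) = -1/124909 ≈ -8.0058e-6)
1/(K + (-47959 - 1*29119)) = 1/(-1/124909 + (-47959 - 1*29119)) = 1/(-1/124909 + (-47959 - 29119)) = 1/(-1/124909 - 77078) = 1/(-9627735903/124909) = -124909/9627735903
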